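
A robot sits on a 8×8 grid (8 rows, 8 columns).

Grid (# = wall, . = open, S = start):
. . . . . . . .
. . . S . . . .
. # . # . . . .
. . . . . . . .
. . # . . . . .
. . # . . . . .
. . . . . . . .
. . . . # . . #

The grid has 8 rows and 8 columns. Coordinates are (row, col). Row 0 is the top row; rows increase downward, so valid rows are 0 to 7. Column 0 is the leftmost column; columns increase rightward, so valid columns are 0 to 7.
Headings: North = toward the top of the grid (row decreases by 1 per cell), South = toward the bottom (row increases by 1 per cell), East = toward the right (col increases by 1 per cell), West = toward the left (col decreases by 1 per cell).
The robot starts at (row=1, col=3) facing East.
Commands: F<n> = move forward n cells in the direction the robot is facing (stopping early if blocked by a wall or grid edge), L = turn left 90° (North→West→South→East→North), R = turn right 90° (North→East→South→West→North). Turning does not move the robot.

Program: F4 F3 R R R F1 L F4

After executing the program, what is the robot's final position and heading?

Start: (row=1, col=3), facing East
  F4: move forward 4, now at (row=1, col=7)
  F3: move forward 0/3 (blocked), now at (row=1, col=7)
  R: turn right, now facing South
  R: turn right, now facing West
  R: turn right, now facing North
  F1: move forward 1, now at (row=0, col=7)
  L: turn left, now facing West
  F4: move forward 4, now at (row=0, col=3)
Final: (row=0, col=3), facing West

Answer: Final position: (row=0, col=3), facing West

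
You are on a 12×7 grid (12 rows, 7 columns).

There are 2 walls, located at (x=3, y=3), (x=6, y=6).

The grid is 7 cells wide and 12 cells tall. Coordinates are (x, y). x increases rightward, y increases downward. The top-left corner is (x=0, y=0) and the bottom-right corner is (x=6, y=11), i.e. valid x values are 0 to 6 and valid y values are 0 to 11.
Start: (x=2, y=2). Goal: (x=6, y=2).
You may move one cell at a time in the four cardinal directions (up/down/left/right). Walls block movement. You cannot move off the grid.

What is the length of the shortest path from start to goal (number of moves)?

Answer: Shortest path length: 4

Derivation:
BFS from (x=2, y=2) until reaching (x=6, y=2):
  Distance 0: (x=2, y=2)
  Distance 1: (x=2, y=1), (x=1, y=2), (x=3, y=2), (x=2, y=3)
  Distance 2: (x=2, y=0), (x=1, y=1), (x=3, y=1), (x=0, y=2), (x=4, y=2), (x=1, y=3), (x=2, y=4)
  Distance 3: (x=1, y=0), (x=3, y=0), (x=0, y=1), (x=4, y=1), (x=5, y=2), (x=0, y=3), (x=4, y=3), (x=1, y=4), (x=3, y=4), (x=2, y=5)
  Distance 4: (x=0, y=0), (x=4, y=0), (x=5, y=1), (x=6, y=2), (x=5, y=3), (x=0, y=4), (x=4, y=4), (x=1, y=5), (x=3, y=5), (x=2, y=6)  <- goal reached here
One shortest path (4 moves): (x=2, y=2) -> (x=3, y=2) -> (x=4, y=2) -> (x=5, y=2) -> (x=6, y=2)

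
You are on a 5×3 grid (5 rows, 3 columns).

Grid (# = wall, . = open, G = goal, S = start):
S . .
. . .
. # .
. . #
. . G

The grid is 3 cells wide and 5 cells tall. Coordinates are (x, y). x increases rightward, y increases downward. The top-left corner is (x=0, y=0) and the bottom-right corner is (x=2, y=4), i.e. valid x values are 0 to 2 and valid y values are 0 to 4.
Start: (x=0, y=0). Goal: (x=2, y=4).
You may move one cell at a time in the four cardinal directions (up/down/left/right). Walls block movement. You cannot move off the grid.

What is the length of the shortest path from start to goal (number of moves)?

Answer: Shortest path length: 6

Derivation:
BFS from (x=0, y=0) until reaching (x=2, y=4):
  Distance 0: (x=0, y=0)
  Distance 1: (x=1, y=0), (x=0, y=1)
  Distance 2: (x=2, y=0), (x=1, y=1), (x=0, y=2)
  Distance 3: (x=2, y=1), (x=0, y=3)
  Distance 4: (x=2, y=2), (x=1, y=3), (x=0, y=4)
  Distance 5: (x=1, y=4)
  Distance 6: (x=2, y=4)  <- goal reached here
One shortest path (6 moves): (x=0, y=0) -> (x=0, y=1) -> (x=0, y=2) -> (x=0, y=3) -> (x=1, y=3) -> (x=1, y=4) -> (x=2, y=4)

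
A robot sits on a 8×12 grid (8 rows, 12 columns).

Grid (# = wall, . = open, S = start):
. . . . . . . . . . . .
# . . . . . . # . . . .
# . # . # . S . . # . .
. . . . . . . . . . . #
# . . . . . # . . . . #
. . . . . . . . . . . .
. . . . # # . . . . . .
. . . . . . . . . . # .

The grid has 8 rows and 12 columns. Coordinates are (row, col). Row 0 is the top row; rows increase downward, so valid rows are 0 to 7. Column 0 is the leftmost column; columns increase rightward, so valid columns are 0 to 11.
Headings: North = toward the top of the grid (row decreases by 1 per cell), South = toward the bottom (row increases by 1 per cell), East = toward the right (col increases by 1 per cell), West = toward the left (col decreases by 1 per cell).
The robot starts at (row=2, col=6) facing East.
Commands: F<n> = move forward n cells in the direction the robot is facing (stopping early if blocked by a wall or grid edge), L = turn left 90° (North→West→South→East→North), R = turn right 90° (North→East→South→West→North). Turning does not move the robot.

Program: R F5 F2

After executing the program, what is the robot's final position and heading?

Start: (row=2, col=6), facing East
  R: turn right, now facing South
  F5: move forward 1/5 (blocked), now at (row=3, col=6)
  F2: move forward 0/2 (blocked), now at (row=3, col=6)
Final: (row=3, col=6), facing South

Answer: Final position: (row=3, col=6), facing South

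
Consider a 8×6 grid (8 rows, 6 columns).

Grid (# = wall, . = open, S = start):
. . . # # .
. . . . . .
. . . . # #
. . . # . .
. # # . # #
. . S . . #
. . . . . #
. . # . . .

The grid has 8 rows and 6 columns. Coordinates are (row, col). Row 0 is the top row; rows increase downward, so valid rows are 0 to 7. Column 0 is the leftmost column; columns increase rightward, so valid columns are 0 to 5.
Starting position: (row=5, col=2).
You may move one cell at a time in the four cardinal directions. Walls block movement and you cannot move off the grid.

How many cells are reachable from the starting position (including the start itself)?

BFS flood-fill from (row=5, col=2):
  Distance 0: (row=5, col=2)
  Distance 1: (row=5, col=1), (row=5, col=3), (row=6, col=2)
  Distance 2: (row=4, col=3), (row=5, col=0), (row=5, col=4), (row=6, col=1), (row=6, col=3)
  Distance 3: (row=4, col=0), (row=6, col=0), (row=6, col=4), (row=7, col=1), (row=7, col=3)
  Distance 4: (row=3, col=0), (row=7, col=0), (row=7, col=4)
  Distance 5: (row=2, col=0), (row=3, col=1), (row=7, col=5)
  Distance 6: (row=1, col=0), (row=2, col=1), (row=3, col=2)
  Distance 7: (row=0, col=0), (row=1, col=1), (row=2, col=2)
  Distance 8: (row=0, col=1), (row=1, col=2), (row=2, col=3)
  Distance 9: (row=0, col=2), (row=1, col=3)
  Distance 10: (row=1, col=4)
  Distance 11: (row=1, col=5)
  Distance 12: (row=0, col=5)
Total reachable: 34 (grid has 36 open cells total)

Answer: Reachable cells: 34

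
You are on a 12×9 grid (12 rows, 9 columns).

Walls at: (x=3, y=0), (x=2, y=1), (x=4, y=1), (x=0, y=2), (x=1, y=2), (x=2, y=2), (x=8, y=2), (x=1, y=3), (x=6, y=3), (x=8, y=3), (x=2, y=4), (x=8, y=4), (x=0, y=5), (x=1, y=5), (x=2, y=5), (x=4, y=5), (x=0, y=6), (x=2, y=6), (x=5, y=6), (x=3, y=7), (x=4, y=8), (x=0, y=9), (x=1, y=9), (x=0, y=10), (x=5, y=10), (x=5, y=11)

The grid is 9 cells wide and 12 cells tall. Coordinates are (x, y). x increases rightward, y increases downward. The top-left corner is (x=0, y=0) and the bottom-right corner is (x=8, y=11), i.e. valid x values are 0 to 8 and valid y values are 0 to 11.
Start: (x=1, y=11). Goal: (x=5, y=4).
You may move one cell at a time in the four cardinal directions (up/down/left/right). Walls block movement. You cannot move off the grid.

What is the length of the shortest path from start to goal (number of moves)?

Answer: Shortest path length: 13

Derivation:
BFS from (x=1, y=11) until reaching (x=5, y=4):
  Distance 0: (x=1, y=11)
  Distance 1: (x=1, y=10), (x=0, y=11), (x=2, y=11)
  Distance 2: (x=2, y=10), (x=3, y=11)
  Distance 3: (x=2, y=9), (x=3, y=10), (x=4, y=11)
  Distance 4: (x=2, y=8), (x=3, y=9), (x=4, y=10)
  Distance 5: (x=2, y=7), (x=1, y=8), (x=3, y=8), (x=4, y=9)
  Distance 6: (x=1, y=7), (x=0, y=8), (x=5, y=9)
  Distance 7: (x=1, y=6), (x=0, y=7), (x=5, y=8), (x=6, y=9)
  Distance 8: (x=5, y=7), (x=6, y=8), (x=7, y=9), (x=6, y=10)
  Distance 9: (x=4, y=7), (x=6, y=7), (x=7, y=8), (x=8, y=9), (x=7, y=10), (x=6, y=11)
  Distance 10: (x=4, y=6), (x=6, y=6), (x=7, y=7), (x=8, y=8), (x=8, y=10), (x=7, y=11)
  Distance 11: (x=6, y=5), (x=3, y=6), (x=7, y=6), (x=8, y=7), (x=8, y=11)
  Distance 12: (x=6, y=4), (x=3, y=5), (x=5, y=5), (x=7, y=5), (x=8, y=6)
  Distance 13: (x=3, y=4), (x=5, y=4), (x=7, y=4), (x=8, y=5)  <- goal reached here
One shortest path (13 moves): (x=1, y=11) -> (x=2, y=11) -> (x=3, y=11) -> (x=4, y=11) -> (x=4, y=10) -> (x=4, y=9) -> (x=5, y=9) -> (x=6, y=9) -> (x=6, y=8) -> (x=6, y=7) -> (x=6, y=6) -> (x=6, y=5) -> (x=5, y=5) -> (x=5, y=4)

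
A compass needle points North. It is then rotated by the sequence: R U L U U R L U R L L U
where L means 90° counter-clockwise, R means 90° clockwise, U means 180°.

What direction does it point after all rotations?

Start: North
  R (right (90° clockwise)) -> East
  U (U-turn (180°)) -> West
  L (left (90° counter-clockwise)) -> South
  U (U-turn (180°)) -> North
  U (U-turn (180°)) -> South
  R (right (90° clockwise)) -> West
  L (left (90° counter-clockwise)) -> South
  U (U-turn (180°)) -> North
  R (right (90° clockwise)) -> East
  L (left (90° counter-clockwise)) -> North
  L (left (90° counter-clockwise)) -> West
  U (U-turn (180°)) -> East
Final: East

Answer: Final heading: East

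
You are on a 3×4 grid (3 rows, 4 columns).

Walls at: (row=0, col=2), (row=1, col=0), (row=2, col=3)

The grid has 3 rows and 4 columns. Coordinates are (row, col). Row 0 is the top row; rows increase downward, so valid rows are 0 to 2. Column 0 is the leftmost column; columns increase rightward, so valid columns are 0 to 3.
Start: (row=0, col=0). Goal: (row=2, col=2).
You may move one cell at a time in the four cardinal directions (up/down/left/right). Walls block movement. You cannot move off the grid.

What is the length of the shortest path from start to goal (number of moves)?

Answer: Shortest path length: 4

Derivation:
BFS from (row=0, col=0) until reaching (row=2, col=2):
  Distance 0: (row=0, col=0)
  Distance 1: (row=0, col=1)
  Distance 2: (row=1, col=1)
  Distance 3: (row=1, col=2), (row=2, col=1)
  Distance 4: (row=1, col=3), (row=2, col=0), (row=2, col=2)  <- goal reached here
One shortest path (4 moves): (row=0, col=0) -> (row=0, col=1) -> (row=1, col=1) -> (row=1, col=2) -> (row=2, col=2)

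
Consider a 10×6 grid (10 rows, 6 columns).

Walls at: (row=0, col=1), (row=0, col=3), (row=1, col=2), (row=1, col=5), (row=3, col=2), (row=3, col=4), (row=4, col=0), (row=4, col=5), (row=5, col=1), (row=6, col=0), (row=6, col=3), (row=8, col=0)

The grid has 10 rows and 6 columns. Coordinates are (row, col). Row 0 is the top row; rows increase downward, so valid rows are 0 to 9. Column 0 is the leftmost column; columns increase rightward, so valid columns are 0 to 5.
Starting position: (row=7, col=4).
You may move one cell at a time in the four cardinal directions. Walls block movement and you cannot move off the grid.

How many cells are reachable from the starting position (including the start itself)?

BFS flood-fill from (row=7, col=4):
  Distance 0: (row=7, col=4)
  Distance 1: (row=6, col=4), (row=7, col=3), (row=7, col=5), (row=8, col=4)
  Distance 2: (row=5, col=4), (row=6, col=5), (row=7, col=2), (row=8, col=3), (row=8, col=5), (row=9, col=4)
  Distance 3: (row=4, col=4), (row=5, col=3), (row=5, col=5), (row=6, col=2), (row=7, col=1), (row=8, col=2), (row=9, col=3), (row=9, col=5)
  Distance 4: (row=4, col=3), (row=5, col=2), (row=6, col=1), (row=7, col=0), (row=8, col=1), (row=9, col=2)
  Distance 5: (row=3, col=3), (row=4, col=2), (row=9, col=1)
  Distance 6: (row=2, col=3), (row=4, col=1), (row=9, col=0)
  Distance 7: (row=1, col=3), (row=2, col=2), (row=2, col=4), (row=3, col=1)
  Distance 8: (row=1, col=4), (row=2, col=1), (row=2, col=5), (row=3, col=0)
  Distance 9: (row=0, col=4), (row=1, col=1), (row=2, col=0), (row=3, col=5)
  Distance 10: (row=0, col=5), (row=1, col=0)
  Distance 11: (row=0, col=0)
Total reachable: 46 (grid has 48 open cells total)

Answer: Reachable cells: 46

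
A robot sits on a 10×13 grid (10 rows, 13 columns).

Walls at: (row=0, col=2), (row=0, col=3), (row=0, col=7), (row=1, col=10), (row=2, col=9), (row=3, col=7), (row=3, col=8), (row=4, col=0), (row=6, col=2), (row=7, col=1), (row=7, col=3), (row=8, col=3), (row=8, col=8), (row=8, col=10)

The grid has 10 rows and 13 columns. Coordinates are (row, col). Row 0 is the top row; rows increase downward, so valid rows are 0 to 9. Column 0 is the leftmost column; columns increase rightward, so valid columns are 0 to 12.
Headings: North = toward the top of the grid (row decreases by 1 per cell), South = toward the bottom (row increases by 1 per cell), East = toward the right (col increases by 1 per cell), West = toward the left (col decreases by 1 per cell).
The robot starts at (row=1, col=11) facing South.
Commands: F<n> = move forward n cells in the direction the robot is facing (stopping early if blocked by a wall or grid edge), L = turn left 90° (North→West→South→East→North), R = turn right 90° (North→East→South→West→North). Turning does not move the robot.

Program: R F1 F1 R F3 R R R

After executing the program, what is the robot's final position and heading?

Answer: Final position: (row=0, col=11), facing West

Derivation:
Start: (row=1, col=11), facing South
  R: turn right, now facing West
  F1: move forward 0/1 (blocked), now at (row=1, col=11)
  F1: move forward 0/1 (blocked), now at (row=1, col=11)
  R: turn right, now facing North
  F3: move forward 1/3 (blocked), now at (row=0, col=11)
  R: turn right, now facing East
  R: turn right, now facing South
  R: turn right, now facing West
Final: (row=0, col=11), facing West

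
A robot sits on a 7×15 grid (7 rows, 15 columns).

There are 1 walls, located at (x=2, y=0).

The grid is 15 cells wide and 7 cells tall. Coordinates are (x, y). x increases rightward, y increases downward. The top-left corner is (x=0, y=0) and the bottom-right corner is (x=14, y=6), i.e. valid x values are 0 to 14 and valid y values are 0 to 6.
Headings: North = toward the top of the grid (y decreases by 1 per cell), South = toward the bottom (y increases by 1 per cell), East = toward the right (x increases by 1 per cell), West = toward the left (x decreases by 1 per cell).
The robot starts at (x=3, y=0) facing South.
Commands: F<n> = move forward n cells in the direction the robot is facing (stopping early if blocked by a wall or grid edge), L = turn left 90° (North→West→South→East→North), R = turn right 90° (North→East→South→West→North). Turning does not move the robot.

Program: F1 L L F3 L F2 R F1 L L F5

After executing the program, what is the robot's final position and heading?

Start: (x=3, y=0), facing South
  F1: move forward 1, now at (x=3, y=1)
  L: turn left, now facing East
  L: turn left, now facing North
  F3: move forward 1/3 (blocked), now at (x=3, y=0)
  L: turn left, now facing West
  F2: move forward 0/2 (blocked), now at (x=3, y=0)
  R: turn right, now facing North
  F1: move forward 0/1 (blocked), now at (x=3, y=0)
  L: turn left, now facing West
  L: turn left, now facing South
  F5: move forward 5, now at (x=3, y=5)
Final: (x=3, y=5), facing South

Answer: Final position: (x=3, y=5), facing South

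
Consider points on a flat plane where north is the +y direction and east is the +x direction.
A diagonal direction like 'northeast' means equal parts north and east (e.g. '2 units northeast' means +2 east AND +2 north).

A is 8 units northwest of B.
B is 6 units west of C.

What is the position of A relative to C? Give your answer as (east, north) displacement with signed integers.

Place C at the origin (east=0, north=0).
  B is 6 units west of C: delta (east=-6, north=+0); B at (east=-6, north=0).
  A is 8 units northwest of B: delta (east=-8, north=+8); A at (east=-14, north=8).
Therefore A relative to C: (east=-14, north=8).

Answer: A is at (east=-14, north=8) relative to C.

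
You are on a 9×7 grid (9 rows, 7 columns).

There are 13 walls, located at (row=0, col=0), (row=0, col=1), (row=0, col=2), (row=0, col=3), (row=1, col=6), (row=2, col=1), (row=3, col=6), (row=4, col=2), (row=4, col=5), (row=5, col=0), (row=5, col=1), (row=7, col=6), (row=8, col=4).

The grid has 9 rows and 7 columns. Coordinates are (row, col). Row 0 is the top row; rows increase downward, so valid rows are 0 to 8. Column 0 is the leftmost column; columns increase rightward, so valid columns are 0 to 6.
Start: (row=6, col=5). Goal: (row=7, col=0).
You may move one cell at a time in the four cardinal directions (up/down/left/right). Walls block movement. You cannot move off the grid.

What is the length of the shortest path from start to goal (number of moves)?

BFS from (row=6, col=5) until reaching (row=7, col=0):
  Distance 0: (row=6, col=5)
  Distance 1: (row=5, col=5), (row=6, col=4), (row=6, col=6), (row=7, col=5)
  Distance 2: (row=5, col=4), (row=5, col=6), (row=6, col=3), (row=7, col=4), (row=8, col=5)
  Distance 3: (row=4, col=4), (row=4, col=6), (row=5, col=3), (row=6, col=2), (row=7, col=3), (row=8, col=6)
  Distance 4: (row=3, col=4), (row=4, col=3), (row=5, col=2), (row=6, col=1), (row=7, col=2), (row=8, col=3)
  Distance 5: (row=2, col=4), (row=3, col=3), (row=3, col=5), (row=6, col=0), (row=7, col=1), (row=8, col=2)
  Distance 6: (row=1, col=4), (row=2, col=3), (row=2, col=5), (row=3, col=2), (row=7, col=0), (row=8, col=1)  <- goal reached here
One shortest path (6 moves): (row=6, col=5) -> (row=6, col=4) -> (row=6, col=3) -> (row=6, col=2) -> (row=6, col=1) -> (row=6, col=0) -> (row=7, col=0)

Answer: Shortest path length: 6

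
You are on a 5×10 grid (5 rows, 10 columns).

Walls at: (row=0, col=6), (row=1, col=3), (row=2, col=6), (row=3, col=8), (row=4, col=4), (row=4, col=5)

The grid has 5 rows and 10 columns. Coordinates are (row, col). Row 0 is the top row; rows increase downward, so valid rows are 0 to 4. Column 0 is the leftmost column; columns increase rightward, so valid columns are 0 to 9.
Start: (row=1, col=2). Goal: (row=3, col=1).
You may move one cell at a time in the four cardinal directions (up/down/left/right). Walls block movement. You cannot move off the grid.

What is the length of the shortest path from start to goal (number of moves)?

Answer: Shortest path length: 3

Derivation:
BFS from (row=1, col=2) until reaching (row=3, col=1):
  Distance 0: (row=1, col=2)
  Distance 1: (row=0, col=2), (row=1, col=1), (row=2, col=2)
  Distance 2: (row=0, col=1), (row=0, col=3), (row=1, col=0), (row=2, col=1), (row=2, col=3), (row=3, col=2)
  Distance 3: (row=0, col=0), (row=0, col=4), (row=2, col=0), (row=2, col=4), (row=3, col=1), (row=3, col=3), (row=4, col=2)  <- goal reached here
One shortest path (3 moves): (row=1, col=2) -> (row=1, col=1) -> (row=2, col=1) -> (row=3, col=1)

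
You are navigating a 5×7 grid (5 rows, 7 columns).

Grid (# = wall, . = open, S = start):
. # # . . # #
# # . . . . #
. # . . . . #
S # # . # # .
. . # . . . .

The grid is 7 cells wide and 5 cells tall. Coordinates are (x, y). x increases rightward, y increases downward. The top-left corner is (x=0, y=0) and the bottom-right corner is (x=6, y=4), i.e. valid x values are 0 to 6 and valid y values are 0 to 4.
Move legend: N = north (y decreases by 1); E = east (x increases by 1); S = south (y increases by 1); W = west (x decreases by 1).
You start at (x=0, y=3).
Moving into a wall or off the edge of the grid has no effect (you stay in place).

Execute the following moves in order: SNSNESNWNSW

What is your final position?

Start: (x=0, y=3)
  S (south): (x=0, y=3) -> (x=0, y=4)
  N (north): (x=0, y=4) -> (x=0, y=3)
  S (south): (x=0, y=3) -> (x=0, y=4)
  N (north): (x=0, y=4) -> (x=0, y=3)
  E (east): blocked, stay at (x=0, y=3)
  S (south): (x=0, y=3) -> (x=0, y=4)
  N (north): (x=0, y=4) -> (x=0, y=3)
  W (west): blocked, stay at (x=0, y=3)
  N (north): (x=0, y=3) -> (x=0, y=2)
  S (south): (x=0, y=2) -> (x=0, y=3)
  W (west): blocked, stay at (x=0, y=3)
Final: (x=0, y=3)

Answer: Final position: (x=0, y=3)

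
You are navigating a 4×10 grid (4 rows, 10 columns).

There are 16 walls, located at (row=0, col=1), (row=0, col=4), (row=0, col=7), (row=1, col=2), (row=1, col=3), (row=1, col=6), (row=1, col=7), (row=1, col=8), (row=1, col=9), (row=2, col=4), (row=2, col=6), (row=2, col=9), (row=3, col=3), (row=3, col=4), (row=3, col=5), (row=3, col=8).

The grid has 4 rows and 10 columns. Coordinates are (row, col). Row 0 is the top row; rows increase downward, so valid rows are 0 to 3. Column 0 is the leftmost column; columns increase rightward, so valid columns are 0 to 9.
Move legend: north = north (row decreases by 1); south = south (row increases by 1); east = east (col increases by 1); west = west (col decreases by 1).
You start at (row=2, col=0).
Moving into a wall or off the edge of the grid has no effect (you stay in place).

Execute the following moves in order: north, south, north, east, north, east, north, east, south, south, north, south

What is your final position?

Answer: Final position: (row=3, col=1)

Derivation:
Start: (row=2, col=0)
  north (north): (row=2, col=0) -> (row=1, col=0)
  south (south): (row=1, col=0) -> (row=2, col=0)
  north (north): (row=2, col=0) -> (row=1, col=0)
  east (east): (row=1, col=0) -> (row=1, col=1)
  north (north): blocked, stay at (row=1, col=1)
  east (east): blocked, stay at (row=1, col=1)
  north (north): blocked, stay at (row=1, col=1)
  east (east): blocked, stay at (row=1, col=1)
  south (south): (row=1, col=1) -> (row=2, col=1)
  south (south): (row=2, col=1) -> (row=3, col=1)
  north (north): (row=3, col=1) -> (row=2, col=1)
  south (south): (row=2, col=1) -> (row=3, col=1)
Final: (row=3, col=1)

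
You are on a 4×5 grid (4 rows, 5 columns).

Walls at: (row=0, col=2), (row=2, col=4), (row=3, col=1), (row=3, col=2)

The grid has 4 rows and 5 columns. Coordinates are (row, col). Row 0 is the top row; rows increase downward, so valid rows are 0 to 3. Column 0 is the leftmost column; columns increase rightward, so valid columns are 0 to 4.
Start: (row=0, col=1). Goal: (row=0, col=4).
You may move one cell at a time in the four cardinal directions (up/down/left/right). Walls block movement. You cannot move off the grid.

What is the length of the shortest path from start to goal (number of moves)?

BFS from (row=0, col=1) until reaching (row=0, col=4):
  Distance 0: (row=0, col=1)
  Distance 1: (row=0, col=0), (row=1, col=1)
  Distance 2: (row=1, col=0), (row=1, col=2), (row=2, col=1)
  Distance 3: (row=1, col=3), (row=2, col=0), (row=2, col=2)
  Distance 4: (row=0, col=3), (row=1, col=4), (row=2, col=3), (row=3, col=0)
  Distance 5: (row=0, col=4), (row=3, col=3)  <- goal reached here
One shortest path (5 moves): (row=0, col=1) -> (row=1, col=1) -> (row=1, col=2) -> (row=1, col=3) -> (row=1, col=4) -> (row=0, col=4)

Answer: Shortest path length: 5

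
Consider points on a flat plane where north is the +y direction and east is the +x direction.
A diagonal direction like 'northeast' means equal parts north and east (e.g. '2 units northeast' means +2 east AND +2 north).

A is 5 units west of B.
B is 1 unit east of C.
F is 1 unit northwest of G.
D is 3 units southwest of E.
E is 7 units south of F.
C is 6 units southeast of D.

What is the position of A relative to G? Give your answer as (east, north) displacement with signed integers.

Answer: A is at (east=-2, north=-15) relative to G.

Derivation:
Place G at the origin (east=0, north=0).
  F is 1 unit northwest of G: delta (east=-1, north=+1); F at (east=-1, north=1).
  E is 7 units south of F: delta (east=+0, north=-7); E at (east=-1, north=-6).
  D is 3 units southwest of E: delta (east=-3, north=-3); D at (east=-4, north=-9).
  C is 6 units southeast of D: delta (east=+6, north=-6); C at (east=2, north=-15).
  B is 1 unit east of C: delta (east=+1, north=+0); B at (east=3, north=-15).
  A is 5 units west of B: delta (east=-5, north=+0); A at (east=-2, north=-15).
Therefore A relative to G: (east=-2, north=-15).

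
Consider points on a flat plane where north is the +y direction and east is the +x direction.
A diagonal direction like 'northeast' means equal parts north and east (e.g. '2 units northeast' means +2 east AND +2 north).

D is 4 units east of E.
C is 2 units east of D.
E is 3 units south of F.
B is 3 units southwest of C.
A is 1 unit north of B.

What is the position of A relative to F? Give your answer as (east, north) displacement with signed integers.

Answer: A is at (east=3, north=-5) relative to F.

Derivation:
Place F at the origin (east=0, north=0).
  E is 3 units south of F: delta (east=+0, north=-3); E at (east=0, north=-3).
  D is 4 units east of E: delta (east=+4, north=+0); D at (east=4, north=-3).
  C is 2 units east of D: delta (east=+2, north=+0); C at (east=6, north=-3).
  B is 3 units southwest of C: delta (east=-3, north=-3); B at (east=3, north=-6).
  A is 1 unit north of B: delta (east=+0, north=+1); A at (east=3, north=-5).
Therefore A relative to F: (east=3, north=-5).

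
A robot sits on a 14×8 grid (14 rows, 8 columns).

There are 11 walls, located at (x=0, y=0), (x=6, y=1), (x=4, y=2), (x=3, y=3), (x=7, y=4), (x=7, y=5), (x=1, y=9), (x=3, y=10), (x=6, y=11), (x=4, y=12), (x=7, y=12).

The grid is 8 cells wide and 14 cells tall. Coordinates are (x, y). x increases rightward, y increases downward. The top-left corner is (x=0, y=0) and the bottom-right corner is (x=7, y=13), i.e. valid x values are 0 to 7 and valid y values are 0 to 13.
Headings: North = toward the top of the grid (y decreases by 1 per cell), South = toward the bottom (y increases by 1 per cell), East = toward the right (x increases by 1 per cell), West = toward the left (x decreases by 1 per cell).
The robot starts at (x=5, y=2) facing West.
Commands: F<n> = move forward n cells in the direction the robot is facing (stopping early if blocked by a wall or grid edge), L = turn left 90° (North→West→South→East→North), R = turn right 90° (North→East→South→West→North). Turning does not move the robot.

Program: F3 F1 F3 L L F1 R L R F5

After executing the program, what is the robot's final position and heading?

Start: (x=5, y=2), facing West
  F3: move forward 0/3 (blocked), now at (x=5, y=2)
  F1: move forward 0/1 (blocked), now at (x=5, y=2)
  F3: move forward 0/3 (blocked), now at (x=5, y=2)
  L: turn left, now facing South
  L: turn left, now facing East
  F1: move forward 1, now at (x=6, y=2)
  R: turn right, now facing South
  L: turn left, now facing East
  R: turn right, now facing South
  F5: move forward 5, now at (x=6, y=7)
Final: (x=6, y=7), facing South

Answer: Final position: (x=6, y=7), facing South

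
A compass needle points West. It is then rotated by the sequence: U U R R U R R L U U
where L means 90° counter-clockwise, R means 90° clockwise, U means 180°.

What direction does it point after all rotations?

Start: West
  U (U-turn (180°)) -> East
  U (U-turn (180°)) -> West
  R (right (90° clockwise)) -> North
  R (right (90° clockwise)) -> East
  U (U-turn (180°)) -> West
  R (right (90° clockwise)) -> North
  R (right (90° clockwise)) -> East
  L (left (90° counter-clockwise)) -> North
  U (U-turn (180°)) -> South
  U (U-turn (180°)) -> North
Final: North

Answer: Final heading: North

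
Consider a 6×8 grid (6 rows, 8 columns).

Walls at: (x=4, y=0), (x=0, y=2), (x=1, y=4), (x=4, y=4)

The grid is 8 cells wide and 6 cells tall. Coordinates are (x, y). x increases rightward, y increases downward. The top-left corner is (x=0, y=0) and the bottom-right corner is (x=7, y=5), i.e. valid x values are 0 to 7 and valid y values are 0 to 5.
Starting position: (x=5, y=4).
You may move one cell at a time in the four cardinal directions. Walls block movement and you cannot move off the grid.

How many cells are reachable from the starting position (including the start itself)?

Answer: Reachable cells: 44

Derivation:
BFS flood-fill from (x=5, y=4):
  Distance 0: (x=5, y=4)
  Distance 1: (x=5, y=3), (x=6, y=4), (x=5, y=5)
  Distance 2: (x=5, y=2), (x=4, y=3), (x=6, y=3), (x=7, y=4), (x=4, y=5), (x=6, y=5)
  Distance 3: (x=5, y=1), (x=4, y=2), (x=6, y=2), (x=3, y=3), (x=7, y=3), (x=3, y=5), (x=7, y=5)
  Distance 4: (x=5, y=0), (x=4, y=1), (x=6, y=1), (x=3, y=2), (x=7, y=2), (x=2, y=3), (x=3, y=4), (x=2, y=5)
  Distance 5: (x=6, y=0), (x=3, y=1), (x=7, y=1), (x=2, y=2), (x=1, y=3), (x=2, y=4), (x=1, y=5)
  Distance 6: (x=3, y=0), (x=7, y=0), (x=2, y=1), (x=1, y=2), (x=0, y=3), (x=0, y=5)
  Distance 7: (x=2, y=0), (x=1, y=1), (x=0, y=4)
  Distance 8: (x=1, y=0), (x=0, y=1)
  Distance 9: (x=0, y=0)
Total reachable: 44 (grid has 44 open cells total)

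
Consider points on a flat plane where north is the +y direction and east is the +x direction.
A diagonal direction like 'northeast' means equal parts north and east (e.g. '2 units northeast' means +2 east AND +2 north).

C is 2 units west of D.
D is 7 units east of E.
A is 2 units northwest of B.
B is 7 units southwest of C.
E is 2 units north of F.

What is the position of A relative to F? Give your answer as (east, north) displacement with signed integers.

Place F at the origin (east=0, north=0).
  E is 2 units north of F: delta (east=+0, north=+2); E at (east=0, north=2).
  D is 7 units east of E: delta (east=+7, north=+0); D at (east=7, north=2).
  C is 2 units west of D: delta (east=-2, north=+0); C at (east=5, north=2).
  B is 7 units southwest of C: delta (east=-7, north=-7); B at (east=-2, north=-5).
  A is 2 units northwest of B: delta (east=-2, north=+2); A at (east=-4, north=-3).
Therefore A relative to F: (east=-4, north=-3).

Answer: A is at (east=-4, north=-3) relative to F.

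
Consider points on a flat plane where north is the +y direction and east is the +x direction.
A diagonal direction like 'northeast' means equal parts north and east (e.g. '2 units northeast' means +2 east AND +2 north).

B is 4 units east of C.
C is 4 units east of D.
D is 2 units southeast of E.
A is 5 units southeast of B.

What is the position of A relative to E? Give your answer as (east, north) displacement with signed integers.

Place E at the origin (east=0, north=0).
  D is 2 units southeast of E: delta (east=+2, north=-2); D at (east=2, north=-2).
  C is 4 units east of D: delta (east=+4, north=+0); C at (east=6, north=-2).
  B is 4 units east of C: delta (east=+4, north=+0); B at (east=10, north=-2).
  A is 5 units southeast of B: delta (east=+5, north=-5); A at (east=15, north=-7).
Therefore A relative to E: (east=15, north=-7).

Answer: A is at (east=15, north=-7) relative to E.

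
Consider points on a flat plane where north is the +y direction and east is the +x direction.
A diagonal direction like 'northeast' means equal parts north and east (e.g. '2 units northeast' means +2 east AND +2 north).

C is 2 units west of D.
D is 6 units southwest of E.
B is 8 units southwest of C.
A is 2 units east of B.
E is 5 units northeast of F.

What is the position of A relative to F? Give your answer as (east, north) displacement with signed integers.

Answer: A is at (east=-9, north=-9) relative to F.

Derivation:
Place F at the origin (east=0, north=0).
  E is 5 units northeast of F: delta (east=+5, north=+5); E at (east=5, north=5).
  D is 6 units southwest of E: delta (east=-6, north=-6); D at (east=-1, north=-1).
  C is 2 units west of D: delta (east=-2, north=+0); C at (east=-3, north=-1).
  B is 8 units southwest of C: delta (east=-8, north=-8); B at (east=-11, north=-9).
  A is 2 units east of B: delta (east=+2, north=+0); A at (east=-9, north=-9).
Therefore A relative to F: (east=-9, north=-9).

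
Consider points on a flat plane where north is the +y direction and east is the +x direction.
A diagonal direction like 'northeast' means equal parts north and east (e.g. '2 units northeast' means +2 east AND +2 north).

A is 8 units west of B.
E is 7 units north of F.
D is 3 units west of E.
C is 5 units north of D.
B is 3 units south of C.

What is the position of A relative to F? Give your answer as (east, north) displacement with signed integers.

Place F at the origin (east=0, north=0).
  E is 7 units north of F: delta (east=+0, north=+7); E at (east=0, north=7).
  D is 3 units west of E: delta (east=-3, north=+0); D at (east=-3, north=7).
  C is 5 units north of D: delta (east=+0, north=+5); C at (east=-3, north=12).
  B is 3 units south of C: delta (east=+0, north=-3); B at (east=-3, north=9).
  A is 8 units west of B: delta (east=-8, north=+0); A at (east=-11, north=9).
Therefore A relative to F: (east=-11, north=9).

Answer: A is at (east=-11, north=9) relative to F.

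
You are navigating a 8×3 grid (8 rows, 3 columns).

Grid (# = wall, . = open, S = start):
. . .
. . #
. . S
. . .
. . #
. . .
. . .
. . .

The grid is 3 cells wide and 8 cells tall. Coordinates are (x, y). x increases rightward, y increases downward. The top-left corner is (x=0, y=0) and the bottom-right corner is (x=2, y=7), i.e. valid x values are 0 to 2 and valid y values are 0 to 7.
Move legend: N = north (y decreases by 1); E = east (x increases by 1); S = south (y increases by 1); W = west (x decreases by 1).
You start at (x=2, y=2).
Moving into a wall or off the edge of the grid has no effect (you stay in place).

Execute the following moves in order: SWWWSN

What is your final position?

Answer: Final position: (x=0, y=3)

Derivation:
Start: (x=2, y=2)
  S (south): (x=2, y=2) -> (x=2, y=3)
  W (west): (x=2, y=3) -> (x=1, y=3)
  W (west): (x=1, y=3) -> (x=0, y=3)
  W (west): blocked, stay at (x=0, y=3)
  S (south): (x=0, y=3) -> (x=0, y=4)
  N (north): (x=0, y=4) -> (x=0, y=3)
Final: (x=0, y=3)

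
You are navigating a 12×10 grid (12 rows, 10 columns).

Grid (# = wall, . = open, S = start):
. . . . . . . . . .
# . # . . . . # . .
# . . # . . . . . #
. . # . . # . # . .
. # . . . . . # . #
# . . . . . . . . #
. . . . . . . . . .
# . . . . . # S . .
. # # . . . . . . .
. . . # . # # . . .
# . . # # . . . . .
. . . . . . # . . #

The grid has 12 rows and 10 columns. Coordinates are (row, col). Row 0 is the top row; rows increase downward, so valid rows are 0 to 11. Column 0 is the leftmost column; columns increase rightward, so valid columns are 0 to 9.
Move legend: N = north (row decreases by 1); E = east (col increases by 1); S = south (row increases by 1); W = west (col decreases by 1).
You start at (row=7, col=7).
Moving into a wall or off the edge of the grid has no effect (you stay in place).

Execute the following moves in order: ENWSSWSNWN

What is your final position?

Start: (row=7, col=7)
  E (east): (row=7, col=7) -> (row=7, col=8)
  N (north): (row=7, col=8) -> (row=6, col=8)
  W (west): (row=6, col=8) -> (row=6, col=7)
  S (south): (row=6, col=7) -> (row=7, col=7)
  S (south): (row=7, col=7) -> (row=8, col=7)
  W (west): (row=8, col=7) -> (row=8, col=6)
  S (south): blocked, stay at (row=8, col=6)
  N (north): blocked, stay at (row=8, col=6)
  W (west): (row=8, col=6) -> (row=8, col=5)
  N (north): (row=8, col=5) -> (row=7, col=5)
Final: (row=7, col=5)

Answer: Final position: (row=7, col=5)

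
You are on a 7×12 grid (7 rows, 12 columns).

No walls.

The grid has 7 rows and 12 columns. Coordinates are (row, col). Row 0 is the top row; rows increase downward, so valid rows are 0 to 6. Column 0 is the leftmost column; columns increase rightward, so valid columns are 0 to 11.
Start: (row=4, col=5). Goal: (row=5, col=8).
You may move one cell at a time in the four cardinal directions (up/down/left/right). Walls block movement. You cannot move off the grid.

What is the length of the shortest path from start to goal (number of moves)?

Answer: Shortest path length: 4

Derivation:
BFS from (row=4, col=5) until reaching (row=5, col=8):
  Distance 0: (row=4, col=5)
  Distance 1: (row=3, col=5), (row=4, col=4), (row=4, col=6), (row=5, col=5)
  Distance 2: (row=2, col=5), (row=3, col=4), (row=3, col=6), (row=4, col=3), (row=4, col=7), (row=5, col=4), (row=5, col=6), (row=6, col=5)
  Distance 3: (row=1, col=5), (row=2, col=4), (row=2, col=6), (row=3, col=3), (row=3, col=7), (row=4, col=2), (row=4, col=8), (row=5, col=3), (row=5, col=7), (row=6, col=4), (row=6, col=6)
  Distance 4: (row=0, col=5), (row=1, col=4), (row=1, col=6), (row=2, col=3), (row=2, col=7), (row=3, col=2), (row=3, col=8), (row=4, col=1), (row=4, col=9), (row=5, col=2), (row=5, col=8), (row=6, col=3), (row=6, col=7)  <- goal reached here
One shortest path (4 moves): (row=4, col=5) -> (row=4, col=6) -> (row=4, col=7) -> (row=4, col=8) -> (row=5, col=8)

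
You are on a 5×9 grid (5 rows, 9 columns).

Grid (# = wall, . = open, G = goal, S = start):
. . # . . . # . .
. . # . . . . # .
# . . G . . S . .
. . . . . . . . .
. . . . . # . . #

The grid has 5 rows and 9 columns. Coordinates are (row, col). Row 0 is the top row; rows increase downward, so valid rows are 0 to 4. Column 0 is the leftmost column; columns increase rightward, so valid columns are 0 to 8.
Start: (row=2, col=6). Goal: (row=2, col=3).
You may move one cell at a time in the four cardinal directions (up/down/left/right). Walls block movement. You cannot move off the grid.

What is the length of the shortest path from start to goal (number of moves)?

BFS from (row=2, col=6) until reaching (row=2, col=3):
  Distance 0: (row=2, col=6)
  Distance 1: (row=1, col=6), (row=2, col=5), (row=2, col=7), (row=3, col=6)
  Distance 2: (row=1, col=5), (row=2, col=4), (row=2, col=8), (row=3, col=5), (row=3, col=7), (row=4, col=6)
  Distance 3: (row=0, col=5), (row=1, col=4), (row=1, col=8), (row=2, col=3), (row=3, col=4), (row=3, col=8), (row=4, col=7)  <- goal reached here
One shortest path (3 moves): (row=2, col=6) -> (row=2, col=5) -> (row=2, col=4) -> (row=2, col=3)

Answer: Shortest path length: 3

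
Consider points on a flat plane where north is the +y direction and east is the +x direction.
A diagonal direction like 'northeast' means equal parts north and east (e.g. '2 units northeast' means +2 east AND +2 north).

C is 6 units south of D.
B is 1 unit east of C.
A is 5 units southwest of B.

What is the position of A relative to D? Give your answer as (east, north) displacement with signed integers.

Place D at the origin (east=0, north=0).
  C is 6 units south of D: delta (east=+0, north=-6); C at (east=0, north=-6).
  B is 1 unit east of C: delta (east=+1, north=+0); B at (east=1, north=-6).
  A is 5 units southwest of B: delta (east=-5, north=-5); A at (east=-4, north=-11).
Therefore A relative to D: (east=-4, north=-11).

Answer: A is at (east=-4, north=-11) relative to D.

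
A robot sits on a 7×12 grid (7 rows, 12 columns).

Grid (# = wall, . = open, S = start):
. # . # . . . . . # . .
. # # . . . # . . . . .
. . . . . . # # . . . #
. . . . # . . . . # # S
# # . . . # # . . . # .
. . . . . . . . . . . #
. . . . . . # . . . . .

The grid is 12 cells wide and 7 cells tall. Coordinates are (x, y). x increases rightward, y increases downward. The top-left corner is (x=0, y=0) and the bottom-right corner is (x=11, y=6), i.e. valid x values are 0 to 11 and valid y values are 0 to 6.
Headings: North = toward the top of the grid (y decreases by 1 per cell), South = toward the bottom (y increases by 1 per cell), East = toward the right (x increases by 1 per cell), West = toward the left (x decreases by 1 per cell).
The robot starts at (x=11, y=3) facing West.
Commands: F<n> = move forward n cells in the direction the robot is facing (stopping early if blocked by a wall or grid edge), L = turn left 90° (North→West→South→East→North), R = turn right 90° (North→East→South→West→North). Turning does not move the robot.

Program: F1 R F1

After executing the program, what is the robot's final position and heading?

Start: (x=11, y=3), facing West
  F1: move forward 0/1 (blocked), now at (x=11, y=3)
  R: turn right, now facing North
  F1: move forward 0/1 (blocked), now at (x=11, y=3)
Final: (x=11, y=3), facing North

Answer: Final position: (x=11, y=3), facing North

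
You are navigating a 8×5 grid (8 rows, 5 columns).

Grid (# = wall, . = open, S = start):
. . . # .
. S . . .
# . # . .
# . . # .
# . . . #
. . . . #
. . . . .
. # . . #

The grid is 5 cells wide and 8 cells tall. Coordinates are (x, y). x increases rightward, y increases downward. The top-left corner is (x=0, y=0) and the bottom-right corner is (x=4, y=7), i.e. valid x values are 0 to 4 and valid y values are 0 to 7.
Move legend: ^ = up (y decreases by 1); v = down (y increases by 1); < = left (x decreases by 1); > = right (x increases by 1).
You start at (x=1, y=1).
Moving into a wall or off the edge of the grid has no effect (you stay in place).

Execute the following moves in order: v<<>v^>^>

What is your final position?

Start: (x=1, y=1)
  v (down): (x=1, y=1) -> (x=1, y=2)
  < (left): blocked, stay at (x=1, y=2)
  < (left): blocked, stay at (x=1, y=2)
  > (right): blocked, stay at (x=1, y=2)
  v (down): (x=1, y=2) -> (x=1, y=3)
  ^ (up): (x=1, y=3) -> (x=1, y=2)
  > (right): blocked, stay at (x=1, y=2)
  ^ (up): (x=1, y=2) -> (x=1, y=1)
  > (right): (x=1, y=1) -> (x=2, y=1)
Final: (x=2, y=1)

Answer: Final position: (x=2, y=1)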